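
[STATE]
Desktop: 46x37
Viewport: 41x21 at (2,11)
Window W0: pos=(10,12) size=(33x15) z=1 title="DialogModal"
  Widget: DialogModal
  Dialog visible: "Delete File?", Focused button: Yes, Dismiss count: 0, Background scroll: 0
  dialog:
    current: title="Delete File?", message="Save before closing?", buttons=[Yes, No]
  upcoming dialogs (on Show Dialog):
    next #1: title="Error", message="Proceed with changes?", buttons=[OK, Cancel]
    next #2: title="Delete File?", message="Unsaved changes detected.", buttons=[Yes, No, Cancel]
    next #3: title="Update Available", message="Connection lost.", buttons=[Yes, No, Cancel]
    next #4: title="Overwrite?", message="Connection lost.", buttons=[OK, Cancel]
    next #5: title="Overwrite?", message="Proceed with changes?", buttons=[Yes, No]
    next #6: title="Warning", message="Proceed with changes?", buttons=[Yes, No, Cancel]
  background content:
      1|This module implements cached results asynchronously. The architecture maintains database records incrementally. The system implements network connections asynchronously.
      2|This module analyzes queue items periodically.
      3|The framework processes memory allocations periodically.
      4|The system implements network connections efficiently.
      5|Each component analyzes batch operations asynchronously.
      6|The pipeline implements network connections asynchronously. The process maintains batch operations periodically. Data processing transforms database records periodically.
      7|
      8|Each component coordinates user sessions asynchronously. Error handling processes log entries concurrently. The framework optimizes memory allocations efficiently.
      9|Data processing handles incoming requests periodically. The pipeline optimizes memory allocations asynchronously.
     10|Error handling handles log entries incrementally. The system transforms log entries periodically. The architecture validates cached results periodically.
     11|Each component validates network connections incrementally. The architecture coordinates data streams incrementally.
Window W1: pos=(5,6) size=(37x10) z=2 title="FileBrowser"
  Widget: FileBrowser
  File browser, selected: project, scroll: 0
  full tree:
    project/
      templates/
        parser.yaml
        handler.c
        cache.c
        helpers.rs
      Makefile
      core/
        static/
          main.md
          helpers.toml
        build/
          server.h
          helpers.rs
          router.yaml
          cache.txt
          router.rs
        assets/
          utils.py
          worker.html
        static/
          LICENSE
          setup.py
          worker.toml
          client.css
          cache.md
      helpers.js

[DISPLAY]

   ┃    Makefile                       ┃ 
   ┃    [+] core/                      ┃┓
   ┃    helpers.js                     ┃┃
   ┃                                   ┃┨
   ┗━━━━━━━━━━━━━━━━━━━━━━━━━━━━━━━━━━━┛┃
        ┃This module analyzes queue item┃
        ┃The framework processes memory ┃
        ┃The┌──────────────────────┐rk c┃
        ┃Eac│     Delete File?     │ch o┃
        ┃The│ Save before closing? │work┃
        ┃   │      [Yes]  No       │    ┃
        ┃Eac└──────────────────────┘user┃
        ┃Data processing handles incomin┃
        ┃Error handling handles log entr┃
        ┃Each component validates networ┃
        ┗━━━━━━━━━━━━━━━━━━━━━━━━━━━━━━━┛
                                         
                                         
                                         
                                         
                                         


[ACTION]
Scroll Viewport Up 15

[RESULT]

                                         
                                         
                                         
                                         
                                         
                                         
   ┏━━━━━━━━━━━━━━━━━━━━━━━━━━━━━━━━━━━┓ 
   ┃ FileBrowser                       ┃ 
   ┠───────────────────────────────────┨ 
   ┃> [-] project/                     ┃ 
   ┃    [+] templates/                 ┃ 
   ┃    Makefile                       ┃ 
   ┃    [+] core/                      ┃┓
   ┃    helpers.js                     ┃┃
   ┃                                   ┃┨
   ┗━━━━━━━━━━━━━━━━━━━━━━━━━━━━━━━━━━━┛┃
        ┃This module analyzes queue item┃
        ┃The framework processes memory ┃
        ┃The┌──────────────────────┐rk c┃
        ┃Eac│     Delete File?     │ch o┃
        ┃The│ Save before closing? │work┃


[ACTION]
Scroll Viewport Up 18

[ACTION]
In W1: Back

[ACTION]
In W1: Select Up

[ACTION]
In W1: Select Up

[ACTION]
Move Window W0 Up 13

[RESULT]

        ┏━━━━━━━━━━━━━━━━━━━━━━━━━━━━━━━┓
        ┃ DialogModal                   ┃
        ┠───────────────────────────────┨
        ┃This module implements cached r┃
        ┃This module analyzes queue item┃
        ┃The framework processes memory ┃
   ┏━━━━━━━━━━━━━━━━━━━━━━━━━━━━━━━━━━━┓┃
   ┃ FileBrowser                       ┃┃
   ┠───────────────────────────────────┨┃
   ┃> [-] project/                     ┃┃
   ┃    [+] templates/                 ┃┃
   ┃    Makefile                       ┃┃
   ┃    [+] core/                      ┃┃
   ┃    helpers.js                     ┃┃
   ┃                                   ┃┛
   ┗━━━━━━━━━━━━━━━━━━━━━━━━━━━━━━━━━━━┛ 
                                         
                                         
                                         
                                         
                                         


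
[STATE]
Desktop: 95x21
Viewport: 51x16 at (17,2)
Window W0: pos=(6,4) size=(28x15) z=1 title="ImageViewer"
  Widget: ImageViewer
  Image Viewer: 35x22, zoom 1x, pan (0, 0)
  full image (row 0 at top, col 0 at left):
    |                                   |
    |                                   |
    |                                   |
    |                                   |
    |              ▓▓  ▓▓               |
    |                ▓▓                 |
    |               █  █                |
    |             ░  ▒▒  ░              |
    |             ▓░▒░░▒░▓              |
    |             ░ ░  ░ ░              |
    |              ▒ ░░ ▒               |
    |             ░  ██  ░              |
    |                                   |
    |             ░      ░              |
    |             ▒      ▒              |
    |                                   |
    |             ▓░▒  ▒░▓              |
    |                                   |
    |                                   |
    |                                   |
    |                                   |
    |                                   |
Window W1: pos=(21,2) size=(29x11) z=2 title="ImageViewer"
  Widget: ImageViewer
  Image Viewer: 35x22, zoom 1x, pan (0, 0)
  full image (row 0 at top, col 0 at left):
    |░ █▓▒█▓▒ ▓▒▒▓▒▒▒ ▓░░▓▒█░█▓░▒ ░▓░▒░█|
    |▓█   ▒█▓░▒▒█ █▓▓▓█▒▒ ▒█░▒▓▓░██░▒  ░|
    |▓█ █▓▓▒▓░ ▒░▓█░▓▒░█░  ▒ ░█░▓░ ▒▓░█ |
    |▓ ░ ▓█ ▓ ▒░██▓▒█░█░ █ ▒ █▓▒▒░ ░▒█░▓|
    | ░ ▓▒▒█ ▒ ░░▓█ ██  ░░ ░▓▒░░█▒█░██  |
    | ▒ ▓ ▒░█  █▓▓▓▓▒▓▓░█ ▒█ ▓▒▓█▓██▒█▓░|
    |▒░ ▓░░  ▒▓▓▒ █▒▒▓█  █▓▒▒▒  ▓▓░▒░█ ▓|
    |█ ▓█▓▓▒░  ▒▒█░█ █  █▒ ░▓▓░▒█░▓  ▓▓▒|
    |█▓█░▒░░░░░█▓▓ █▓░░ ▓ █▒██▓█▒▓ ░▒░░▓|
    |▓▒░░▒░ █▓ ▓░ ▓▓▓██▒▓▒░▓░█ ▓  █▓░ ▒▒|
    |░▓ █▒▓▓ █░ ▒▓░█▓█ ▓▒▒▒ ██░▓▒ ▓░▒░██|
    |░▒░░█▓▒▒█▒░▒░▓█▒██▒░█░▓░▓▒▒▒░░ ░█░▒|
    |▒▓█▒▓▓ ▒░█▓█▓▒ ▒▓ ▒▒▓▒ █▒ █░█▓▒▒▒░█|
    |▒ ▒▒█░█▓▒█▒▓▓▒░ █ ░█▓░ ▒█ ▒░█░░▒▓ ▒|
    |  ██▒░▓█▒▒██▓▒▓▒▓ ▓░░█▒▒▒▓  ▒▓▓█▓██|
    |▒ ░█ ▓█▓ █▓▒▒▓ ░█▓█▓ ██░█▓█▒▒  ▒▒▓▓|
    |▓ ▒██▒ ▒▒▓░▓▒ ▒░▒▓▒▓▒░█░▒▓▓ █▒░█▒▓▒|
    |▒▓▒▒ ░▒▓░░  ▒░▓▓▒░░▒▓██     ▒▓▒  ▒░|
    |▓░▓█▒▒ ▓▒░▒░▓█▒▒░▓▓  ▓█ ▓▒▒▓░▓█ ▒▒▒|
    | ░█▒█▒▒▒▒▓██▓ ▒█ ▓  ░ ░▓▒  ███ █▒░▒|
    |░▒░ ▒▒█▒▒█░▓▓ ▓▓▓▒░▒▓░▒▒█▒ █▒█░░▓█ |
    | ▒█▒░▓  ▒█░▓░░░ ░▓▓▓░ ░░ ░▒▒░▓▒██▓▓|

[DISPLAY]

    ┏━━━━━━━━━━━━━━━━━━━━━━━━━━━┓                  
    ┃ ImageViewer               ┃                  
━━━━┠───────────────────────────┨                  
er  ┃░ █▓▒█▓▒ ▓▒▒▓▒▒▒ ▓░░▓▒█░█▓░┃                  
────┃▓█   ▒█▓░▒▒█ █▓▓▓█▒▒ ▒█░▒▓▓┃                  
    ┃▓█ █▓▓▒▓░ ▒░▓█░▓▒░█░  ▒ ░█░┃                  
    ┃▓ ░ ▓█ ▓ ▒░██▓▒█░█░ █ ▒ █▓▒┃                  
    ┃ ░ ▓▒▒█ ▒ ░░▓█ ██  ░░ ░▓▒░░┃                  
    ┃ ▒ ▓ ▒░█  █▓▓▓▓▒▓▓░█ ▒█ ▓▒▓┃                  
    ┃▒░ ▓░░  ▒▓▓▒ █▒▒▓█  █▓▒▒▒  ┃                  
    ┗━━━━━━━━━━━━━━━━━━━━━━━━━━━┛                  
     █  █       ┃                                  
   ░  ▒▒  ░     ┃                                  
   ▓░▒░░▒░▓     ┃                                  
   ░ ░  ░ ░     ┃                                  
    ▒ ░░ ▒      ┃                                  


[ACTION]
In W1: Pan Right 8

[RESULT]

    ┏━━━━━━━━━━━━━━━━━━━━━━━━━━━┓                  
    ┃ ImageViewer               ┃                  
━━━━┠───────────────────────────┨                  
er  ┃ ▓▒▒▓▒▒▒ ▓░░▓▒█░█▓░▒ ░▓░▒░█┃                  
────┃░▒▒█ █▓▓▓█▒▒ ▒█░▒▓▓░██░▒  ░┃                  
    ┃░ ▒░▓█░▓▒░█░  ▒ ░█░▓░ ▒▓░█ ┃                  
    ┃ ▒░██▓▒█░█░ █ ▒ █▓▒▒░ ░▒█░▓┃                  
    ┃▒ ░░▓█ ██  ░░ ░▓▒░░█▒█░██  ┃                  
    ┃  █▓▓▓▓▒▓▓░█ ▒█ ▓▒▓█▓██▒█▓░┃                  
    ┃▒▓▓▒ █▒▒▓█  █▓▒▒▒  ▓▓░▒░█ ▓┃                  
    ┗━━━━━━━━━━━━━━━━━━━━━━━━━━━┛                  
     █  █       ┃                                  
   ░  ▒▒  ░     ┃                                  
   ▓░▒░░▒░▓     ┃                                  
   ░ ░  ░ ░     ┃                                  
    ▒ ░░ ▒      ┃                                  


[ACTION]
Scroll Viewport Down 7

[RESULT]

er  ┃ ▓▒▒▓▒▒▒ ▓░░▓▒█░█▓░▒ ░▓░▒░█┃                  
────┃░▒▒█ █▓▓▓█▒▒ ▒█░▒▓▓░██░▒  ░┃                  
    ┃░ ▒░▓█░▓▒░█░  ▒ ░█░▓░ ▒▓░█ ┃                  
    ┃ ▒░██▓▒█░█░ █ ▒ █▓▒▒░ ░▒█░▓┃                  
    ┃▒ ░░▓█ ██  ░░ ░▓▒░░█▒█░██  ┃                  
    ┃  █▓▓▓▓▒▓▓░█ ▒█ ▓▒▓█▓██▒█▓░┃                  
    ┃▒▓▓▒ █▒▒▓█  █▓▒▒▒  ▓▓░▒░█ ▓┃                  
    ┗━━━━━━━━━━━━━━━━━━━━━━━━━━━┛                  
     █  █       ┃                                  
   ░  ▒▒  ░     ┃                                  
   ▓░▒░░▒░▓     ┃                                  
   ░ ░  ░ ░     ┃                                  
    ▒ ░░ ▒      ┃                                  
━━━━━━━━━━━━━━━━┛                                  
                                                   
                                                   


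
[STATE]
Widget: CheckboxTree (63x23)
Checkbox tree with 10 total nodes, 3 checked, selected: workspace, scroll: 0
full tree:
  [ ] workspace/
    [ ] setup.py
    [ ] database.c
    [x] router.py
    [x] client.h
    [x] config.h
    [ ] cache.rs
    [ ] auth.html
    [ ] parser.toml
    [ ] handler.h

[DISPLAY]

>[-] workspace/                                                
   [ ] setup.py                                                
   [ ] database.c                                              
   [x] router.py                                               
   [x] client.h                                                
   [x] config.h                                                
   [ ] cache.rs                                                
   [ ] auth.html                                               
   [ ] parser.toml                                             
   [ ] handler.h                                               
                                                               
                                                               
                                                               
                                                               
                                                               
                                                               
                                                               
                                                               
                                                               
                                                               
                                                               
                                                               
                                                               


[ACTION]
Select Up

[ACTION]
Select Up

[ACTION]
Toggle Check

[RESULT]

>[x] workspace/                                                
   [x] setup.py                                                
   [x] database.c                                              
   [x] router.py                                               
   [x] client.h                                                
   [x] config.h                                                
   [x] cache.rs                                                
   [x] auth.html                                               
   [x] parser.toml                                             
   [x] handler.h                                               
                                                               
                                                               
                                                               
                                                               
                                                               
                                                               
                                                               
                                                               
                                                               
                                                               
                                                               
                                                               
                                                               


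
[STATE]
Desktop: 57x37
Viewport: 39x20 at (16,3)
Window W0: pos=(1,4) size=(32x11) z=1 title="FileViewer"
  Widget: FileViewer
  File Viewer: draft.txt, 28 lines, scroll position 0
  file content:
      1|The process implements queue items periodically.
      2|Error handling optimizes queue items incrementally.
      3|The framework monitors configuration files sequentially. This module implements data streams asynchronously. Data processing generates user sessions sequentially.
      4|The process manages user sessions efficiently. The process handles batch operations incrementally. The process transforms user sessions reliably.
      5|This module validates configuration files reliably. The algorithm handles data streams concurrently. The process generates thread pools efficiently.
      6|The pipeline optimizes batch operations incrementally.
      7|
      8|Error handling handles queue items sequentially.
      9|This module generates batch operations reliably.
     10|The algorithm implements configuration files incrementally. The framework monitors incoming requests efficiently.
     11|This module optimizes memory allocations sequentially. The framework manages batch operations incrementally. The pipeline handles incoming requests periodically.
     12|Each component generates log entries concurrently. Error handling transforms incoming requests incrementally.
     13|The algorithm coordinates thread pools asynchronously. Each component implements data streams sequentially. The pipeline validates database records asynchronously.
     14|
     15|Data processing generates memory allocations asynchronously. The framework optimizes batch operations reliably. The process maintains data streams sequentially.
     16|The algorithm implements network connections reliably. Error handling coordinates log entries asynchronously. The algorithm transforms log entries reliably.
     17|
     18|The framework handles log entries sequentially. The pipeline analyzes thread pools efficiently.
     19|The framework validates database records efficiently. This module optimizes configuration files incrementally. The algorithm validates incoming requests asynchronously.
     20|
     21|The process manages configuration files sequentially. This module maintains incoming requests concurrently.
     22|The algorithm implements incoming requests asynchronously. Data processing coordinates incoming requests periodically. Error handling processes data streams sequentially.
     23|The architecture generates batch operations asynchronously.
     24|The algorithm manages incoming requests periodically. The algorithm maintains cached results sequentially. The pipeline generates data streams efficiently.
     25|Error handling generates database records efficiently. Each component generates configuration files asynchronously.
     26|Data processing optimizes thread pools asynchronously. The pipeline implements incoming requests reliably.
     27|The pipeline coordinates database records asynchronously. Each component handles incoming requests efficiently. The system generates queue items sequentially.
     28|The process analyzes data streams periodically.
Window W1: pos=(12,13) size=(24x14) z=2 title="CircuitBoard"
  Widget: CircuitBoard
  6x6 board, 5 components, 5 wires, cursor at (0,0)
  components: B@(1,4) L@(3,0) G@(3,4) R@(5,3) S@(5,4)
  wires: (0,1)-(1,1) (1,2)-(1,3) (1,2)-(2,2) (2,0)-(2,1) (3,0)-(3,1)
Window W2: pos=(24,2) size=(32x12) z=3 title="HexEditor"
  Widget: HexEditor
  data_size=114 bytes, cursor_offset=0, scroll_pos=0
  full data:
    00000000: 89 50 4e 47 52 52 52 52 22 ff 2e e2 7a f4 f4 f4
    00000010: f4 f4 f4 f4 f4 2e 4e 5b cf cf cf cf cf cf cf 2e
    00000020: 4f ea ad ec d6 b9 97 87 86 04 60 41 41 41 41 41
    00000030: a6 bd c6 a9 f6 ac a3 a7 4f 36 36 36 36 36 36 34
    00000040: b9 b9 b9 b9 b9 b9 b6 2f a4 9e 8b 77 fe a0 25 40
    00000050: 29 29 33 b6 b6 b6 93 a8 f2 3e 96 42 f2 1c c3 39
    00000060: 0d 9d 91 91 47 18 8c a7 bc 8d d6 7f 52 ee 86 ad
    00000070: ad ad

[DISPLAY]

        ┃ HexEditor                    
━━━━━━━━┠──────────────────────────────
        ┃00000000  89 50 4e 47 52 52 52
────────┃00000010  f4 f4 f4 f4 f4 2e 4e
plements┃00000020  4f ea ad ec d6 b9 97
 optimiz┃00000030  a6 bd c6 a9 f6 ac a3
monitors┃00000040  b9 b9 b9 b9 b9 b9 b6
nages us┃00000050  29 29 33 b6 b6 b6 93
lidates ┃00000060  0d 9d 91 91 47 18 8c
ptimizes┃00000070  ad ad               
━━━━━━━━┗━━━━━━━━━━━━━━━━━━━━━━━━━━━━━━
rcuitBoard         ┃                   
───────────────────┨                   
0 1 2 3 4 5        ┃                   
[.]  ·             ┃                   
     │             ┃                   
     ·   · ─ ·   B ┃                   
         │         ┃                   
 · ─ ·   ·         ┃                   
                   ┃                   


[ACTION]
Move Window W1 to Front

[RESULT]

        ┃ HexEditor                    
━━━━━━━━┠──────────────────────────────
        ┃00000000  89 50 4e 47 52 52 52
────────┃00000010  f4 f4 f4 f4 f4 2e 4e
plements┃00000020  4f ea ad ec d6 b9 97
 optimiz┃00000030  a6 bd c6 a9 f6 ac a3
monitors┃00000040  b9 b9 b9 b9 b9 b9 b6
nages us┃00000050  29 29 33 b6 b6 b6 93
lidates ┃00000060  0d 9d 91 91 47 18 8c
ptimizes┃00000070  ad ad               
━━━━━━━━━━━━━━━━━━━┓━━━━━━━━━━━━━━━━━━━
rcuitBoard         ┃                   
───────────────────┨                   
0 1 2 3 4 5        ┃                   
[.]  ·             ┃                   
     │             ┃                   
     ·   · ─ ·   B ┃                   
         │         ┃                   
 · ─ ·   ·         ┃                   
                   ┃                   


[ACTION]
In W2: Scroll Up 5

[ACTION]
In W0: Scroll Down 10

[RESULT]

        ┃ HexEditor                    
━━━━━━━━┠──────────────────────────────
        ┃00000000  89 50 4e 47 52 52 52
────────┃00000010  f4 f4 f4 f4 f4 2e 4e
timizes ┃00000020  4f ea ad ec d6 b9 97
 generat┃00000030  a6 bd c6 a9 f6 ac a3
coordina┃00000040  b9 b9 b9 b9 b9 b9 b6
        ┃00000050  29 29 33 b6 b6 b6 93
g genera┃00000060  0d 9d 91 91 47 18 8c
implemen┃00000070  ad ad               
━━━━━━━━━━━━━━━━━━━┓━━━━━━━━━━━━━━━━━━━
rcuitBoard         ┃                   
───────────────────┨                   
0 1 2 3 4 5        ┃                   
[.]  ·             ┃                   
     │             ┃                   
     ·   · ─ ·   B ┃                   
         │         ┃                   
 · ─ ·   ·         ┃                   
                   ┃                   


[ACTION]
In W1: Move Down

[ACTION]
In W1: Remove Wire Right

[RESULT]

        ┃ HexEditor                    
━━━━━━━━┠──────────────────────────────
        ┃00000000  89 50 4e 47 52 52 52
────────┃00000010  f4 f4 f4 f4 f4 2e 4e
timizes ┃00000020  4f ea ad ec d6 b9 97
 generat┃00000030  a6 bd c6 a9 f6 ac a3
coordina┃00000040  b9 b9 b9 b9 b9 b9 b6
        ┃00000050  29 29 33 b6 b6 b6 93
g genera┃00000060  0d 9d 91 91 47 18 8c
implemen┃00000070  ad ad               
━━━━━━━━━━━━━━━━━━━┓━━━━━━━━━━━━━━━━━━━
rcuitBoard         ┃                   
───────────────────┨                   
0 1 2 3 4 5        ┃                   
     ·             ┃                   
     │             ┃                   
[.]  ·   · ─ ·   B ┃                   
         │         ┃                   
 · ─ ·   ·         ┃                   
                   ┃                   


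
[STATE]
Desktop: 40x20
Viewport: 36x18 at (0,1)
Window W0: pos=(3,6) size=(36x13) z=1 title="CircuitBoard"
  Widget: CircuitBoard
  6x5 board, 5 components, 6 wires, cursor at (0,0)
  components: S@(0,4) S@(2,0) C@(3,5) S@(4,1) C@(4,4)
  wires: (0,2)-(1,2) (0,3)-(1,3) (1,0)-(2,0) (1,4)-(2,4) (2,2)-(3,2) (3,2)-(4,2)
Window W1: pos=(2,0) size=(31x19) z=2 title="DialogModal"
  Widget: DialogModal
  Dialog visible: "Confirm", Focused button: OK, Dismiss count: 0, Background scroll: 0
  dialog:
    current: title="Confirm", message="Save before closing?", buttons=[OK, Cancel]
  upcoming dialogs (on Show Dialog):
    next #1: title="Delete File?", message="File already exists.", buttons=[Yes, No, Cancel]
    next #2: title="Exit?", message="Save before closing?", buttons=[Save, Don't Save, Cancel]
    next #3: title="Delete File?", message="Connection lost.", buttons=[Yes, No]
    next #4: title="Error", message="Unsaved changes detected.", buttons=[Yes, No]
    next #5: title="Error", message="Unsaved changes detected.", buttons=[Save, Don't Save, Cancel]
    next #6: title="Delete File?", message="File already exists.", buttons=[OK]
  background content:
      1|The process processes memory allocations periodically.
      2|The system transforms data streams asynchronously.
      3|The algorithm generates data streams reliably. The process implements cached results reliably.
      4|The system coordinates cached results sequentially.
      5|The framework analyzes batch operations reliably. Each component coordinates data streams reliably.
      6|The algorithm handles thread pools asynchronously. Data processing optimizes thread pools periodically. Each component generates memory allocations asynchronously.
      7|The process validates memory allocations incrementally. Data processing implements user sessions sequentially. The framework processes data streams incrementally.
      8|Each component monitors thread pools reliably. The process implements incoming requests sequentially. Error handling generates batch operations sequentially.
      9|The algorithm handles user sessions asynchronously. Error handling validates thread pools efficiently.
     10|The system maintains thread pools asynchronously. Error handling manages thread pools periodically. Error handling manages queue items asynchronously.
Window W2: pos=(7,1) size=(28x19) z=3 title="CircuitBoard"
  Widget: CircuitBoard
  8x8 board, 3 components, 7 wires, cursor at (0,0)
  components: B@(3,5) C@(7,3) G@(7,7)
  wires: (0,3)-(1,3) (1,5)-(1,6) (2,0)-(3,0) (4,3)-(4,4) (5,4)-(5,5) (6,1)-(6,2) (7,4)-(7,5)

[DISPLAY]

  ┃ Dia┏━━━━━━━━━━━━━━━━━━━━━━━━━━┓ 
  ┠────┃ CircuitBoard             ┃ 
  ┃The ┠──────────────────────────┨ 
  ┃The ┃   0 1 2 3 4 5 6 7        ┃ 
  ┃The ┃0  [.]          ·         ┃ 
  ┃The ┃                │         ┃━
  ┃The ┃1               ·       · ┃ 
  ┃Th┌─┃                          ┃─
  ┃Th│ ┃2   ·                     ┃ 
  ┃Ea│ ┃    │                     ┃ 
  ┃Th│ ┃3   ·                   B ┃ 
  ┃Th└─┃                          ┃ 
  ┃    ┃4               · ─ ·     ┃ 
  ┃    ┃                          ┃ 
  ┃    ┃5                   · ─ · ┃ 
  ┃    ┃                          ┃ 
  ┃    ┃6       · ─ ·             ┃ 
  ┗━━━━┃                          ┃━


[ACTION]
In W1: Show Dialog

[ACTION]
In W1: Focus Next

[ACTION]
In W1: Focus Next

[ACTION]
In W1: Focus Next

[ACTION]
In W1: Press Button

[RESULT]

  ┃ Dia┏━━━━━━━━━━━━━━━━━━━━━━━━━━┓ 
  ┠────┃ CircuitBoard             ┃ 
  ┃The ┠──────────────────────────┨ 
  ┃The ┃   0 1 2 3 4 5 6 7        ┃ 
  ┃The ┃0  [.]          ·         ┃ 
  ┃The ┃                │         ┃━
  ┃The ┃1               ·       · ┃ 
  ┃The ┃                          ┃─
  ┃The ┃2   ·                     ┃ 
  ┃Each┃    │                     ┃ 
  ┃The ┃3   ·                   B ┃ 
  ┃The ┃                          ┃ 
  ┃    ┃4               · ─ ·     ┃ 
  ┃    ┃                          ┃ 
  ┃    ┃5                   · ─ · ┃ 
  ┃    ┃                          ┃ 
  ┃    ┃6       · ─ ·             ┃ 
  ┗━━━━┃                          ┃━


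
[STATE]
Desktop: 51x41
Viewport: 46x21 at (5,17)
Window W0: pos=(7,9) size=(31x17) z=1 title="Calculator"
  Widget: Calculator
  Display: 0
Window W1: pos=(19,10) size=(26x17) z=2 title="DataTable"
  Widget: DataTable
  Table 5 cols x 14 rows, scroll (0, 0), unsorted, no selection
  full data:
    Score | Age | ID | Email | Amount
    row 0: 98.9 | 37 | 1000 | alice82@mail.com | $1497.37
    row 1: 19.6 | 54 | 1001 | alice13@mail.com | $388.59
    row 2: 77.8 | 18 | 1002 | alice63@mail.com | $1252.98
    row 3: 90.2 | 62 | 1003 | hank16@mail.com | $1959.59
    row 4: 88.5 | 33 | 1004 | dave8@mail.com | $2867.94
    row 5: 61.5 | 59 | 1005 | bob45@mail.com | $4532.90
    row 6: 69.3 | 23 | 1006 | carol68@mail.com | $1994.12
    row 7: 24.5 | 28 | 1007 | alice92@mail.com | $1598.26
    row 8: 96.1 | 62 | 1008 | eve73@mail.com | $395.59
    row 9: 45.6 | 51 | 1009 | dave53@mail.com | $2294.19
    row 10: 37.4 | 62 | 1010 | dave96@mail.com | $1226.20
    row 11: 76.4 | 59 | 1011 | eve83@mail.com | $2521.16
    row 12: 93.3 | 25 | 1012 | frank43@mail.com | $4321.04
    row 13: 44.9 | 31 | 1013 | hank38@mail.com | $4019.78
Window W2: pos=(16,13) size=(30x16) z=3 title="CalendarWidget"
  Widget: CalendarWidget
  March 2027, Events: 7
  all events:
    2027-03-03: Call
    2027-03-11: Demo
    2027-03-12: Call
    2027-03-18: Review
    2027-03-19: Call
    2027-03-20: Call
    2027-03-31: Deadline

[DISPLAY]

  ┃├───┼───┃Mo Tu We Th Fr Sa Su        ┃     
  ┃│ 1 │ 2 ┃ 1  2  3*  4  5  6  7       ┃     
  ┃├───┼───┃ 8  9 10 11* 12* 13 14      ┃     
  ┃│ 0 │ . ┃15 16 17 18* 19* 20* 21     ┃     
  ┃├───┼───┃22 23 24 25 26 27 28        ┃     
  ┃│ C │ MC┃29 30 31*                   ┃     
  ┃└───┴───┃                            ┃     
  ┃        ┃                            ┃     
  ┗━━━━━━━━┃                            ┃     
           ┃                            ┃     
           ┃                            ┃     
           ┗━━━━━━━━━━━━━━━━━━━━━━━━━━━━┛     
                                              
                                              
                                              
                                              
                                              
                                              
                                              
                                              
                                              


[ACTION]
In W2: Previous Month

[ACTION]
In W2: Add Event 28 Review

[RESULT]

  ┃├───┼───┃Mo Tu We Th Fr Sa Su        ┃     
  ┃│ 1 │ 2 ┃ 1  2  3  4  5  6  7        ┃     
  ┃├───┼───┃ 8  9 10 11 12 13 14        ┃     
  ┃│ 0 │ . ┃15 16 17 18 19 20 21        ┃     
  ┃├───┼───┃22 23 24 25 26 27 28*       ┃     
  ┃│ C │ MC┃                            ┃     
  ┃└───┴───┃                            ┃     
  ┃        ┃                            ┃     
  ┗━━━━━━━━┃                            ┃     
           ┃                            ┃     
           ┃                            ┃     
           ┗━━━━━━━━━━━━━━━━━━━━━━━━━━━━┛     
                                              
                                              
                                              
                                              
                                              
                                              
                                              
                                              
                                              


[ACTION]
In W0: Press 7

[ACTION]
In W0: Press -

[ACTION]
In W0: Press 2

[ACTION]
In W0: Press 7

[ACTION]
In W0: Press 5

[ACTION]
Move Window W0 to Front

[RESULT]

  ┃├───┼───┼───┼───┤            ┃       ┃     
  ┃│ 1 │ 2 │ 3 │ - │            ┃       ┃     
  ┃├───┼───┼───┼───┤            ┃       ┃     
  ┃│ 0 │ . │ = │ + │            ┃       ┃     
  ┃├───┼───┼───┼───┤            ┃       ┃     
  ┃│ C │ MC│ MR│ M+│            ┃       ┃     
  ┃└───┴───┴───┴───┘            ┃       ┃     
  ┃                             ┃       ┃     
  ┗━━━━━━━━━━━━━━━━━━━━━━━━━━━━━┛       ┃     
           ┃                            ┃     
           ┃                            ┃     
           ┗━━━━━━━━━━━━━━━━━━━━━━━━━━━━┛     
                                              
                                              
                                              
                                              
                                              
                                              
                                              
                                              
                                              


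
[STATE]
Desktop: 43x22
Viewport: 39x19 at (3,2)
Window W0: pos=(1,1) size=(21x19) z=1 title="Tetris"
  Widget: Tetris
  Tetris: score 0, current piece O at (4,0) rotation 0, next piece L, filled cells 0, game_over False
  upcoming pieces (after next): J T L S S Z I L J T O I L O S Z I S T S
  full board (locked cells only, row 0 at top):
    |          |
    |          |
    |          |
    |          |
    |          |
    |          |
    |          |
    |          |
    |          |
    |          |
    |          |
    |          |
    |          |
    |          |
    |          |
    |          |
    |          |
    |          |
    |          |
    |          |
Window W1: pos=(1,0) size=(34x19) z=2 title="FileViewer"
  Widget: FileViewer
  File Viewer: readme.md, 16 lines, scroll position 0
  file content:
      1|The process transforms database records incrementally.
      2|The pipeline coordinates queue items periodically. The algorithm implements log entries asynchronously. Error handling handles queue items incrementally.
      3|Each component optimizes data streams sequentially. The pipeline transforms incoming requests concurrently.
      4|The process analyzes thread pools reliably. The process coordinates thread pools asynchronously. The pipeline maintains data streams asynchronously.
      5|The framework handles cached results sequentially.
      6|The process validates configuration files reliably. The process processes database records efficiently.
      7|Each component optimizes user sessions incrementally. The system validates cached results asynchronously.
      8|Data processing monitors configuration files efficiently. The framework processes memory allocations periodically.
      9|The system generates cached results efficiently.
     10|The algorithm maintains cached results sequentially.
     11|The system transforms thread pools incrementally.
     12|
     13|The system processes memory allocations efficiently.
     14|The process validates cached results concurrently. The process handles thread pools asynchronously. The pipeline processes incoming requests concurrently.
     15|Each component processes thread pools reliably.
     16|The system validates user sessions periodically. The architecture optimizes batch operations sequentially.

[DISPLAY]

───────────────────────────────┨       
he process transforms database▲┃       
he pipeline coordinates queue █┃       
ach component optimizes data s░┃       
he process analyzes thread poo░┃       
he framework handles cached re░┃       
he process validates configura░┃       
ach component optimizes user s░┃       
ata processing monitors config░┃       
he system generates cached res░┃       
he algorithm maintains cached ░┃       
he system transforms thread po░┃       
                              ░┃       
he system processes memory all░┃       
he process validates cached re░┃       
ach component processes thread▼┃       
━━━━━━━━━━━━━━━━━━━━━━━━━━━━━━━┛       
━━━━━━━━━━━━━━━━━━┛                    
                                       


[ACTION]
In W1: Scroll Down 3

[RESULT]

───────────────────────────────┨       
he pipeline coordinates queue ▲┃       
ach component optimizes data s░┃       
he process analyzes thread poo░┃       
he framework handles cached re░┃       
he process validates configura░┃       
ach component optimizes user s░┃       
ata processing monitors config░┃       
he system generates cached res░┃       
he algorithm maintains cached ░┃       
he system transforms thread po░┃       
                              ░┃       
he system processes memory all░┃       
he process validates cached re░┃       
ach component processes thread█┃       
he system validates user sessi▼┃       
━━━━━━━━━━━━━━━━━━━━━━━━━━━━━━━┛       
━━━━━━━━━━━━━━━━━━┛                    
                                       


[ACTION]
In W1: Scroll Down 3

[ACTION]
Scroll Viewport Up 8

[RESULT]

━━━━━━━━━━━━━━━━━━━━━━━━━━━━━━━┓       
FileViewer                     ┃       
───────────────────────────────┨       
he pipeline coordinates queue ▲┃       
ach component optimizes data s░┃       
he process analyzes thread poo░┃       
he framework handles cached re░┃       
he process validates configura░┃       
ach component optimizes user s░┃       
ata processing monitors config░┃       
he system generates cached res░┃       
he algorithm maintains cached ░┃       
he system transforms thread po░┃       
                              ░┃       
he system processes memory all░┃       
he process validates cached re░┃       
ach component processes thread█┃       
he system validates user sessi▼┃       
━━━━━━━━━━━━━━━━━━━━━━━━━━━━━━━┛       
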